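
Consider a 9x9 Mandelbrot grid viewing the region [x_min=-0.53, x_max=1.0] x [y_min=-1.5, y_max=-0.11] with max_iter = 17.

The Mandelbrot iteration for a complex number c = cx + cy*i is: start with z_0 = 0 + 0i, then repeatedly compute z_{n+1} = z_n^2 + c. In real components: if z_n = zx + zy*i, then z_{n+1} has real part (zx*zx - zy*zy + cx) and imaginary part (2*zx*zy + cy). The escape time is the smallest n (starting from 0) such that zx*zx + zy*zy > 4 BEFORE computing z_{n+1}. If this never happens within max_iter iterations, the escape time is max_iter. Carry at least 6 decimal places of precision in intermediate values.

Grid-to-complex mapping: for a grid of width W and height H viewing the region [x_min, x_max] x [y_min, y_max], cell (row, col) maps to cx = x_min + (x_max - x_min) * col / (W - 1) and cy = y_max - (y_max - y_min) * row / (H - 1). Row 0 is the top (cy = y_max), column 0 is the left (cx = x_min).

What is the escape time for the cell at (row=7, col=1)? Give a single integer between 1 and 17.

Answer: 2

Derivation:
z_0 = 0 + 0i, c = -0.3387 + -1.3262i
Iter 1: z = -0.3387 + -1.3262i, |z|^2 = 1.8737
Iter 2: z = -1.9829 + -0.4277i, |z|^2 = 4.1150
Escaped at iteration 2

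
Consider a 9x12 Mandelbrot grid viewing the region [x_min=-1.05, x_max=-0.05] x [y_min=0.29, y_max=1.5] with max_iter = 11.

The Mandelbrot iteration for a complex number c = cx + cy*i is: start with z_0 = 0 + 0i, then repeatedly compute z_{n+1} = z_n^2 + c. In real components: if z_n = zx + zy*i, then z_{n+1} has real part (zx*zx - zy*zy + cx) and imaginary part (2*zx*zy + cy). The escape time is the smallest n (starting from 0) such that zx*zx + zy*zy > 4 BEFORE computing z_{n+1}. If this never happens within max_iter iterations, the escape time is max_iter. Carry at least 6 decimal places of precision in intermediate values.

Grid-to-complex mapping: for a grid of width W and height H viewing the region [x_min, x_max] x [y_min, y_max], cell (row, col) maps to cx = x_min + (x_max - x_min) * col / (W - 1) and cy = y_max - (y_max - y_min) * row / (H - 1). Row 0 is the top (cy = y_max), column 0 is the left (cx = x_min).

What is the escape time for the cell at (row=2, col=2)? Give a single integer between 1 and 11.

Answer: 3

Derivation:
z_0 = 0 + 0i, c = -0.8000 + 1.2800i
Iter 1: z = -0.8000 + 1.2800i, |z|^2 = 2.2784
Iter 2: z = -1.7984 + -0.7680i, |z|^2 = 3.8241
Iter 3: z = 1.8444 + 4.0423i, |z|^2 = 19.7424
Escaped at iteration 3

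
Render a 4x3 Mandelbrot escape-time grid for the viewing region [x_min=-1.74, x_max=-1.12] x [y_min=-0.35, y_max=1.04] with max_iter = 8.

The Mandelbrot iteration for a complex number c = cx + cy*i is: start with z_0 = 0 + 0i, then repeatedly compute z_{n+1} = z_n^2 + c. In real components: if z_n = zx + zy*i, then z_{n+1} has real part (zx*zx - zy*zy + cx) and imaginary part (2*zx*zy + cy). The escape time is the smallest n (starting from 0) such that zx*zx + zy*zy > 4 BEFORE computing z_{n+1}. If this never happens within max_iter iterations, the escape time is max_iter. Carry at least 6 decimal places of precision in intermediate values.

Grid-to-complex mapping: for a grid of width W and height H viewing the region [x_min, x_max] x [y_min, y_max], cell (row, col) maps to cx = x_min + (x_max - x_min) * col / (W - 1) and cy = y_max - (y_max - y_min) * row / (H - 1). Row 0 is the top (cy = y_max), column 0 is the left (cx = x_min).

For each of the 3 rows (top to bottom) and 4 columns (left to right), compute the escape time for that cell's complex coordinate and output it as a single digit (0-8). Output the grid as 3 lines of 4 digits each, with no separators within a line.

Answer: 1233
4468
3468

Derivation:
(row=0, col=0): c = -1.7400 + 1.0400i → escape time 1
(row=0, col=1): c = -1.5333 + 1.0400i → escape time 2
(row=0, col=2): c = -1.3267 + 1.0400i → escape time 3
(row=0, col=3): c = -1.1200 + 1.0400i → escape time 3
(row=1, col=0): c = -1.7400 + 0.3450i → escape time 4
(row=1, col=1): c = -1.5333 + 0.3450i → escape time 4
(row=1, col=2): c = -1.3267 + 0.3450i → escape time 6
(row=1, col=3): c = -1.1200 + 0.3450i → escape time 8
(row=2, col=0): c = -1.7400 + -0.3500i → escape time 3
(row=2, col=1): c = -1.5333 + -0.3500i → escape time 4
(row=2, col=2): c = -1.3267 + -0.3500i → escape time 6
(row=2, col=3): c = -1.1200 + -0.3500i → escape time 8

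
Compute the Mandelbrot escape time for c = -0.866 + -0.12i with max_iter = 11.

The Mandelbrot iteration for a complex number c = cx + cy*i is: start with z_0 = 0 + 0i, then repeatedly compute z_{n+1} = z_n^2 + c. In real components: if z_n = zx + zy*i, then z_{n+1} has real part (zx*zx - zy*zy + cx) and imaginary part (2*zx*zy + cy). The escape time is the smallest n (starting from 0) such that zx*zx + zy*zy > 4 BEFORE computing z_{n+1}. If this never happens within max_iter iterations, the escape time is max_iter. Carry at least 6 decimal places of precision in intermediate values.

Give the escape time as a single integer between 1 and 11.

Answer: 11

Derivation:
z_0 = 0 + 0i, c = -0.8660 + -0.1200i
Iter 1: z = -0.8660 + -0.1200i, |z|^2 = 0.7644
Iter 2: z = -0.1304 + 0.0878i, |z|^2 = 0.0247
Iter 3: z = -0.8567 + -0.1429i, |z|^2 = 0.7544
Iter 4: z = -0.1525 + 0.1249i, |z|^2 = 0.0388
Iter 5: z = -0.8583 + -0.1581i, |z|^2 = 0.7617
Iter 6: z = -0.1542 + 0.1514i, |z|^2 = 0.0467
Iter 7: z = -0.8651 + -0.1667i, |z|^2 = 0.7762
Iter 8: z = -0.1453 + 0.1684i, |z|^2 = 0.0495
Iter 9: z = -0.8732 + -0.1690i, |z|^2 = 0.7911
Iter 10: z = -0.1320 + 0.1751i, |z|^2 = 0.0481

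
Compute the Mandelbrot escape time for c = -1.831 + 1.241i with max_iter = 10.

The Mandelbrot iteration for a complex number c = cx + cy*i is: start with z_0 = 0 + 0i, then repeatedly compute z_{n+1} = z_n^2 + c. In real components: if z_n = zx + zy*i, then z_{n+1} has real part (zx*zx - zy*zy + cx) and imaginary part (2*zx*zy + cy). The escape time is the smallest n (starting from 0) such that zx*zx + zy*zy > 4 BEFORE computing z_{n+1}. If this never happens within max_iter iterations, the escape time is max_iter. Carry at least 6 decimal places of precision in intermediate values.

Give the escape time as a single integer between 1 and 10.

Answer: 1

Derivation:
z_0 = 0 + 0i, c = -1.8310 + 1.2410i
Iter 1: z = -1.8310 + 1.2410i, |z|^2 = 4.8926
Escaped at iteration 1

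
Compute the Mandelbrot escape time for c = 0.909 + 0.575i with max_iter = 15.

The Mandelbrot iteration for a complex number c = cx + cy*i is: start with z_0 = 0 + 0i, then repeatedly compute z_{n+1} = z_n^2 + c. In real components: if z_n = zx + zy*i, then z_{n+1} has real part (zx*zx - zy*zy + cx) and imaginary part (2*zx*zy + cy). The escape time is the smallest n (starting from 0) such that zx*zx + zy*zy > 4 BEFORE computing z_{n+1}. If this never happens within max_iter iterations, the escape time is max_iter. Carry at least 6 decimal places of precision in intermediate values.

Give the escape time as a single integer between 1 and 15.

z_0 = 0 + 0i, c = 0.9090 + 0.5750i
Iter 1: z = 0.9090 + 0.5750i, |z|^2 = 1.1569
Iter 2: z = 1.4047 + 1.6203i, |z|^2 = 4.5986
Escaped at iteration 2

Answer: 2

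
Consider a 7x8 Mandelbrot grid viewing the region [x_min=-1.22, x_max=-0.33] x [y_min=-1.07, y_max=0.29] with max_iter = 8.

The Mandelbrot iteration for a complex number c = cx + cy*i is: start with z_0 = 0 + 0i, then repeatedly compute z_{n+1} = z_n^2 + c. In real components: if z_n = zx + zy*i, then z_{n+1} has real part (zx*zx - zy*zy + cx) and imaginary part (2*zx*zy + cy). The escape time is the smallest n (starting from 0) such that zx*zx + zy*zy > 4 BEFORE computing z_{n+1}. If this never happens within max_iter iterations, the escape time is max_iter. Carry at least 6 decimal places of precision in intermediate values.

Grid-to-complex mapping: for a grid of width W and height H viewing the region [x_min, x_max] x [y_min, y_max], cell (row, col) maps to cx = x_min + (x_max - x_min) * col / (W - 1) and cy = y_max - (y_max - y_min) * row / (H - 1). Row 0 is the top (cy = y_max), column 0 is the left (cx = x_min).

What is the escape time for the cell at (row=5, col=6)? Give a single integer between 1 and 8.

z_0 = 0 + 0i, c = -0.3300 + -0.6814i
Iter 1: z = -0.3300 + -0.6814i, |z|^2 = 0.5732
Iter 2: z = -0.6854 + -0.2317i, |z|^2 = 0.5235
Iter 3: z = 0.0862 + -0.3638i, |z|^2 = 0.1398
Iter 4: z = -0.4549 + -0.7441i, |z|^2 = 0.7607
Iter 5: z = -0.6767 + -0.0044i, |z|^2 = 0.4580
Iter 6: z = 0.1280 + -0.6755i, |z|^2 = 0.4727
Iter 7: z = -0.7699 + -0.8543i, |z|^2 = 1.3226

Answer: 8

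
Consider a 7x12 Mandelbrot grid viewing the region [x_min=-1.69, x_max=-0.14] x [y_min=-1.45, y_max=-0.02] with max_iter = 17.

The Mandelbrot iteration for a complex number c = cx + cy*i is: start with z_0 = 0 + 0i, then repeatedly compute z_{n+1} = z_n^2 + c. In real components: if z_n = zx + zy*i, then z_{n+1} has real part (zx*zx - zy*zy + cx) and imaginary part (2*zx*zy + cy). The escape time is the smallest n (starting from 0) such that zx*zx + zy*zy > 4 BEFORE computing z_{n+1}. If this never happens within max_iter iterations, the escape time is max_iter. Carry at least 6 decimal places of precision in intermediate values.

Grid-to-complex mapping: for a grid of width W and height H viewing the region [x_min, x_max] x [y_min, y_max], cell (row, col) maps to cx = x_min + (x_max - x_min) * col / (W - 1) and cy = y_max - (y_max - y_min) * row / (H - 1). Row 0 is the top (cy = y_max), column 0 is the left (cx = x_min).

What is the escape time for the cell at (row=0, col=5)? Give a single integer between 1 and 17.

Answer: 17

Derivation:
z_0 = 0 + 0i, c = -0.3983 + -0.0200i
Iter 1: z = -0.3983 + -0.0200i, |z|^2 = 0.1591
Iter 2: z = -0.2401 + -0.0041i, |z|^2 = 0.0576
Iter 3: z = -0.3407 + -0.0180i, |z|^2 = 0.1164
Iter 4: z = -0.2826 + -0.0077i, |z|^2 = 0.0799
Iter 5: z = -0.3185 + -0.0156i, |z|^2 = 0.1017
Iter 6: z = -0.2971 + -0.0100i, |z|^2 = 0.0884
Iter 7: z = -0.3102 + -0.0140i, |z|^2 = 0.0964
Iter 8: z = -0.3023 + -0.0113i, |z|^2 = 0.0915
Iter 9: z = -0.3071 + -0.0132i, |z|^2 = 0.0945
Iter 10: z = -0.3042 + -0.0119i, |z|^2 = 0.0927
Iter 11: z = -0.3059 + -0.0128i, |z|^2 = 0.0938
Iter 12: z = -0.3049 + -0.0122i, |z|^2 = 0.0931
Iter 13: z = -0.3055 + -0.0126i, |z|^2 = 0.0935
Iter 14: z = -0.3052 + -0.0123i, |z|^2 = 0.0933
Iter 15: z = -0.3054 + -0.0125i, |z|^2 = 0.0934
Iter 16: z = -0.3052 + -0.0124i, |z|^2 = 0.0933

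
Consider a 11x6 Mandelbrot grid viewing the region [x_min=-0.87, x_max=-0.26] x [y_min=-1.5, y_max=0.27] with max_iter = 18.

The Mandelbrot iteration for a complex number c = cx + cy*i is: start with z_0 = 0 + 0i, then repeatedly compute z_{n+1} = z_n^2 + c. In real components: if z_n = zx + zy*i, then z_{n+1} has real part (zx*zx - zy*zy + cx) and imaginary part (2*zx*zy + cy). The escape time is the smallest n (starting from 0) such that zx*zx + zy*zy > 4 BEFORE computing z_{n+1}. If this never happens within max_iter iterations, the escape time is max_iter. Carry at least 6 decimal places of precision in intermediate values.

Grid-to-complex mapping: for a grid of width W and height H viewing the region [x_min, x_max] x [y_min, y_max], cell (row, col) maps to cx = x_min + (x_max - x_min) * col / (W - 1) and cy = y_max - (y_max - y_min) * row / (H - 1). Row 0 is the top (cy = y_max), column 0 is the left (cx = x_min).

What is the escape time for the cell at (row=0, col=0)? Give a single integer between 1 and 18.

Answer: 18

Derivation:
z_0 = 0 + 0i, c = -0.8700 + 0.2700i
Iter 1: z = -0.8700 + 0.2700i, |z|^2 = 0.8298
Iter 2: z = -0.1860 + -0.1998i, |z|^2 = 0.0745
Iter 3: z = -0.8753 + 0.3443i, |z|^2 = 0.8848
Iter 4: z = -0.2224 + -0.3328i, |z|^2 = 0.1602
Iter 5: z = -0.9313 + 0.4180i, |z|^2 = 1.0421
Iter 6: z = -0.1774 + -0.5086i, |z|^2 = 0.2901
Iter 7: z = -1.0972 + 0.4504i, |z|^2 = 1.4067
Iter 8: z = 0.1309 + -0.7184i, |z|^2 = 0.5333
Iter 9: z = -1.3690 + 0.0819i, |z|^2 = 1.8809
Iter 10: z = 0.9975 + 0.0457i, |z|^2 = 0.9971
Iter 11: z = 0.1229 + 0.3613i, |z|^2 = 0.1456
Iter 12: z = -0.9854 + 0.3588i, |z|^2 = 1.0998
Iter 13: z = -0.0277 + -0.4372i, |z|^2 = 0.1919
Iter 14: z = -1.0603 + 0.2943i, |z|^2 = 1.2109
Iter 15: z = 0.1677 + -0.3540i, |z|^2 = 0.1535
Iter 16: z = -0.9672 + 0.1512i, |z|^2 = 0.9584
Iter 17: z = 0.0426 + -0.0225i, |z|^2 = 0.0023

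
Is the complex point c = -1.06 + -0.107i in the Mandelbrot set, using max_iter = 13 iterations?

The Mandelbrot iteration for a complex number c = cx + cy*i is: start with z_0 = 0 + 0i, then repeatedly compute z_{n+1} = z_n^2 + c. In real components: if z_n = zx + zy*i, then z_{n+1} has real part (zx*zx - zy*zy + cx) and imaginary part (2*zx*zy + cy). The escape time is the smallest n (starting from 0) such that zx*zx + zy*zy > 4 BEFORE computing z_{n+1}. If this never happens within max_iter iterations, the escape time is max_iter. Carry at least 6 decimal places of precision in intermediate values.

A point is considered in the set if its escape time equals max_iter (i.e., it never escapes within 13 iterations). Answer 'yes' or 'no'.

Answer: yes

Derivation:
z_0 = 0 + 0i, c = -1.0600 + -0.1070i
Iter 1: z = -1.0600 + -0.1070i, |z|^2 = 1.1350
Iter 2: z = 0.0522 + 0.1198i, |z|^2 = 0.0171
Iter 3: z = -1.0716 + -0.0945i, |z|^2 = 1.1573
Iter 4: z = 0.0795 + 0.0955i, |z|^2 = 0.0154
Iter 5: z = -1.0628 + -0.0918i, |z|^2 = 1.1380
Iter 6: z = 0.0611 + 0.0882i, |z|^2 = 0.0115
Iter 7: z = -1.0640 + -0.0962i, |z|^2 = 1.1414
Iter 8: z = 0.0629 + 0.0978i, |z|^2 = 0.0135
Iter 9: z = -1.0656 + -0.0947i, |z|^2 = 1.1445
Iter 10: z = 0.0665 + 0.0948i, |z|^2 = 0.0134
Iter 11: z = -1.0646 + -0.0944i, |z|^2 = 1.1422
Iter 12: z = 0.0644 + 0.0940i, |z|^2 = 0.0130
Did not escape in 13 iterations → in set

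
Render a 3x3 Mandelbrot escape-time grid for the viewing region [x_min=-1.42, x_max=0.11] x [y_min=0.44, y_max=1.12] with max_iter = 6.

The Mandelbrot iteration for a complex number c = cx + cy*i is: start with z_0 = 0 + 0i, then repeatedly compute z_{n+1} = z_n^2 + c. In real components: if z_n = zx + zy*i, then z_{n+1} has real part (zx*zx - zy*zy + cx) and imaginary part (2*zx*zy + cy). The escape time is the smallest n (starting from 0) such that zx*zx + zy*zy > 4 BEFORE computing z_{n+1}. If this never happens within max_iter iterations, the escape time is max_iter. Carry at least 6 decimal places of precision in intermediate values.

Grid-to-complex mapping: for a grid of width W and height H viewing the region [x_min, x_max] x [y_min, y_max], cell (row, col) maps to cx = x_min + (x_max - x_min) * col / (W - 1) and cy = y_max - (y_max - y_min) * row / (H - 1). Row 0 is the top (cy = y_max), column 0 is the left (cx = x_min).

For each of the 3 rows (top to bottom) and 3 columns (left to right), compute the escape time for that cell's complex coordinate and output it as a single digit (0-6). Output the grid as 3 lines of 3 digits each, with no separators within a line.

Answer: 233
346
466

Derivation:
(row=0, col=0): c = -1.4200 + 1.1200i → escape time 2
(row=0, col=1): c = -0.6550 + 1.1200i → escape time 3
(row=0, col=2): c = 0.1100 + 1.1200i → escape time 3
(row=1, col=0): c = -1.4200 + 0.7800i → escape time 3
(row=1, col=1): c = -0.6550 + 0.7800i → escape time 4
(row=1, col=2): c = 0.1100 + 0.7800i → escape time 6
(row=2, col=0): c = -1.4200 + 0.4400i → escape time 4
(row=2, col=1): c = -0.6550 + 0.4400i → escape time 6
(row=2, col=2): c = 0.1100 + 0.4400i → escape time 6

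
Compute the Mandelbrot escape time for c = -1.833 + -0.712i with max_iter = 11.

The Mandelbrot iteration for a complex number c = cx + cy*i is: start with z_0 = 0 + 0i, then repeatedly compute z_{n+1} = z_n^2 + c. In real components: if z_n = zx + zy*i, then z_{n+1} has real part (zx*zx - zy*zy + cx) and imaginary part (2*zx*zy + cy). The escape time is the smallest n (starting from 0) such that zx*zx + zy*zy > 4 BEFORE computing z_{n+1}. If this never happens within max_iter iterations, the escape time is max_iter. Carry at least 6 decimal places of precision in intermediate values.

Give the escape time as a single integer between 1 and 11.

z_0 = 0 + 0i, c = -1.8330 + -0.7120i
Iter 1: z = -1.8330 + -0.7120i, |z|^2 = 3.8668
Iter 2: z = 1.0199 + 1.8982i, |z|^2 = 4.6434
Escaped at iteration 2

Answer: 2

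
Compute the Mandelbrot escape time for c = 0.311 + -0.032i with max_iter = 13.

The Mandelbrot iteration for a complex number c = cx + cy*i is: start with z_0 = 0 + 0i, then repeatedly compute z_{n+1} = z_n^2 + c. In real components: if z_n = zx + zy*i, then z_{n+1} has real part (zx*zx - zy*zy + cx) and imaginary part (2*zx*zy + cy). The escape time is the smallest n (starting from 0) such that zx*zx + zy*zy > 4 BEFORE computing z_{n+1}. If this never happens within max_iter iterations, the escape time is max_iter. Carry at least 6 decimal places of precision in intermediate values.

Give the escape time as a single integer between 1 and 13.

Answer: 13

Derivation:
z_0 = 0 + 0i, c = 0.3110 + -0.0320i
Iter 1: z = 0.3110 + -0.0320i, |z|^2 = 0.0977
Iter 2: z = 0.4067 + -0.0519i, |z|^2 = 0.1681
Iter 3: z = 0.4737 + -0.0742i, |z|^2 = 0.2299
Iter 4: z = 0.5299 + -0.1023i, |z|^2 = 0.2913
Iter 5: z = 0.5813 + -0.1404i, |z|^2 = 0.3576
Iter 6: z = 0.6292 + -0.1953i, |z|^2 = 0.4340
Iter 7: z = 0.6688 + -0.2777i, |z|^2 = 0.5244
Iter 8: z = 0.6811 + -0.4035i, |z|^2 = 0.6267
Iter 9: z = 0.6121 + -0.5816i, |z|^2 = 0.7130
Iter 10: z = 0.3474 + -0.7441i, |z|^2 = 0.6743
Iter 11: z = -0.1220 + -0.5490i, |z|^2 = 0.3163
Iter 12: z = 0.0245 + 0.1019i, |z|^2 = 0.0110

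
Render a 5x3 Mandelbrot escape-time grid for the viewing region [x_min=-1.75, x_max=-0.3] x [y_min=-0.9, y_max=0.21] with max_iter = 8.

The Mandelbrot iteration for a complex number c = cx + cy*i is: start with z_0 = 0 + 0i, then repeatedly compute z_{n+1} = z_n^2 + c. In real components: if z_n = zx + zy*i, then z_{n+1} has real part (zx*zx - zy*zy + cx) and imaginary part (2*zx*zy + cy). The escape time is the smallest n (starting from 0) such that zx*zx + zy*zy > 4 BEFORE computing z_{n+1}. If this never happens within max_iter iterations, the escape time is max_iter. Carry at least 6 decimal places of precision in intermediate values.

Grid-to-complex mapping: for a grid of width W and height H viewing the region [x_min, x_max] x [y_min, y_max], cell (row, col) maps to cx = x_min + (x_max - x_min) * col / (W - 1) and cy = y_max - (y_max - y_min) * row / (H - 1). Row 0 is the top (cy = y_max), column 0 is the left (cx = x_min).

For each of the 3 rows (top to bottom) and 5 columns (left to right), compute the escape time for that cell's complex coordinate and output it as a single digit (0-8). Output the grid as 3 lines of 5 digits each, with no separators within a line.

(row=0, col=0): c = -1.7500 + 0.2100i → escape time 4
(row=0, col=1): c = -1.3875 + 0.2100i → escape time 7
(row=0, col=2): c = -1.0250 + 0.2100i → escape time 8
(row=0, col=3): c = -0.6625 + 0.2100i → escape time 8
(row=0, col=4): c = -0.3000 + 0.2100i → escape time 8
(row=1, col=0): c = -1.7500 + -0.3450i → escape time 3
(row=1, col=1): c = -1.3875 + -0.3450i → escape time 5
(row=1, col=2): c = -1.0250 + -0.3450i → escape time 8
(row=1, col=3): c = -0.6625 + -0.3450i → escape time 8
(row=1, col=4): c = -0.3000 + -0.3450i → escape time 8
(row=2, col=0): c = -1.7500 + -0.9000i → escape time 2
(row=2, col=1): c = -1.3875 + -0.9000i → escape time 3
(row=2, col=2): c = -1.0250 + -0.9000i → escape time 3
(row=2, col=3): c = -0.6625 + -0.9000i → escape time 4
(row=2, col=4): c = -0.3000 + -0.9000i → escape time 6

Answer: 47888
35888
23346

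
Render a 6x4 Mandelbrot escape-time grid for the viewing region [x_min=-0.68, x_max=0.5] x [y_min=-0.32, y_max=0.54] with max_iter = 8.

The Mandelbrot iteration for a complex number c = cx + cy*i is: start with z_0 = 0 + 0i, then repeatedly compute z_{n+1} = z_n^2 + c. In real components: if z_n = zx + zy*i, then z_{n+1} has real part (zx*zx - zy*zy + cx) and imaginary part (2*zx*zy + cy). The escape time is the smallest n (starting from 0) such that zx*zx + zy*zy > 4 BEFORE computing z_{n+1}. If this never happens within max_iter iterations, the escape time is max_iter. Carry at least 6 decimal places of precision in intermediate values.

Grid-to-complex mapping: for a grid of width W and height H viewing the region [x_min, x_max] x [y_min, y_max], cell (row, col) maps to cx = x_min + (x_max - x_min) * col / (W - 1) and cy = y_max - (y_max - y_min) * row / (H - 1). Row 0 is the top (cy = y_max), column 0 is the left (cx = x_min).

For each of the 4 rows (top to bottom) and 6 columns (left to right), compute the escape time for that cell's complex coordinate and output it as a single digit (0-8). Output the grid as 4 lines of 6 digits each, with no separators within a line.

Answer: 788885
888885
888885
888886

Derivation:
(row=0, col=0): c = -0.6800 + 0.5400i → escape time 7
(row=0, col=1): c = -0.4440 + 0.5400i → escape time 8
(row=0, col=2): c = -0.2080 + 0.5400i → escape time 8
(row=0, col=3): c = 0.0280 + 0.5400i → escape time 8
(row=0, col=4): c = 0.2640 + 0.5400i → escape time 8
(row=0, col=5): c = 0.5000 + 0.5400i → escape time 5
(row=1, col=0): c = -0.6800 + 0.2533i → escape time 8
(row=1, col=1): c = -0.4440 + 0.2533i → escape time 8
(row=1, col=2): c = -0.2080 + 0.2533i → escape time 8
(row=1, col=3): c = 0.0280 + 0.2533i → escape time 8
(row=1, col=4): c = 0.2640 + 0.2533i → escape time 8
(row=1, col=5): c = 0.5000 + 0.2533i → escape time 5
(row=2, col=0): c = -0.6800 + -0.0333i → escape time 8
(row=2, col=1): c = -0.4440 + -0.0333i → escape time 8
(row=2, col=2): c = -0.2080 + -0.0333i → escape time 8
(row=2, col=3): c = 0.0280 + -0.0333i → escape time 8
(row=2, col=4): c = 0.2640 + -0.0333i → escape time 8
(row=2, col=5): c = 0.5000 + -0.0333i → escape time 5
(row=3, col=0): c = -0.6800 + -0.3200i → escape time 8
(row=3, col=1): c = -0.4440 + -0.3200i → escape time 8
(row=3, col=2): c = -0.2080 + -0.3200i → escape time 8
(row=3, col=3): c = 0.0280 + -0.3200i → escape time 8
(row=3, col=4): c = 0.2640 + -0.3200i → escape time 8
(row=3, col=5): c = 0.5000 + -0.3200i → escape time 6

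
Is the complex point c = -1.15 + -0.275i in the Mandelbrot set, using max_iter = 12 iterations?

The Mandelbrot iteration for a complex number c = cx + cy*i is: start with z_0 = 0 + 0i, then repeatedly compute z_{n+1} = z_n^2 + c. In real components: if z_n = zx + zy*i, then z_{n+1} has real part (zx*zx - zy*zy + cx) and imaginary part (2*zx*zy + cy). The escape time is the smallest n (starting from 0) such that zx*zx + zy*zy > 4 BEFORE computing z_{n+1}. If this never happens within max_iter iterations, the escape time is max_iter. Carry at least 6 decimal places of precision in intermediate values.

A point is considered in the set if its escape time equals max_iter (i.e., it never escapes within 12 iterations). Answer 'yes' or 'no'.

z_0 = 0 + 0i, c = -1.1500 + -0.2750i
Iter 1: z = -1.1500 + -0.2750i, |z|^2 = 1.3981
Iter 2: z = 0.0969 + 0.3575i, |z|^2 = 0.1372
Iter 3: z = -1.2684 + -0.2057i, |z|^2 = 1.6512
Iter 4: z = 0.4166 + 0.2469i, |z|^2 = 0.2345
Iter 5: z = -1.0374 + -0.0693i, |z|^2 = 1.0811
Iter 6: z = -0.0785 + -0.1312i, |z|^2 = 0.0234
Iter 7: z = -1.1611 + -0.2544i, |z|^2 = 1.4128
Iter 8: z = 0.1333 + 0.3157i, |z|^2 = 0.1175
Iter 9: z = -1.2319 + -0.1908i, |z|^2 = 1.5540
Iter 10: z = 0.3312 + 0.1951i, |z|^2 = 0.1477
Iter 11: z = -1.0784 + -0.1458i, |z|^2 = 1.1842
Did not escape in 12 iterations → in set

Answer: yes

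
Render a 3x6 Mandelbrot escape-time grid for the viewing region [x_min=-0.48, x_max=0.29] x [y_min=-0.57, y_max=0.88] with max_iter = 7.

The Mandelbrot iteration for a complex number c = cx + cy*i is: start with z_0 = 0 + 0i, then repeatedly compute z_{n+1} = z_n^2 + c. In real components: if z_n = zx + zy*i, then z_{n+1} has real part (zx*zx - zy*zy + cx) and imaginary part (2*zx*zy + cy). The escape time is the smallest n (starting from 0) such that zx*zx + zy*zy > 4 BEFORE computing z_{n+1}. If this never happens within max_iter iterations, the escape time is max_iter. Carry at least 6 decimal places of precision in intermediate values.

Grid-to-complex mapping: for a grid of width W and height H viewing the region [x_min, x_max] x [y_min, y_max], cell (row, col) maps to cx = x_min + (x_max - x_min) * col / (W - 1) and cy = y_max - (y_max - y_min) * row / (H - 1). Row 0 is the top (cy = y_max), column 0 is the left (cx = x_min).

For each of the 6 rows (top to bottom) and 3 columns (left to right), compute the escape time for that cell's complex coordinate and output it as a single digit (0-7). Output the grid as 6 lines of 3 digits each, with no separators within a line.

Answer: 574
777
777
777
777
777

Derivation:
(row=0, col=0): c = -0.4800 + 0.8800i → escape time 5
(row=0, col=1): c = -0.0950 + 0.8800i → escape time 7
(row=0, col=2): c = 0.2900 + 0.8800i → escape time 4
(row=1, col=0): c = -0.4800 + 0.5900i → escape time 7
(row=1, col=1): c = -0.0950 + 0.5900i → escape time 7
(row=1, col=2): c = 0.2900 + 0.5900i → escape time 7
(row=2, col=0): c = -0.4800 + 0.3000i → escape time 7
(row=2, col=1): c = -0.0950 + 0.3000i → escape time 7
(row=2, col=2): c = 0.2900 + 0.3000i → escape time 7
(row=3, col=0): c = -0.4800 + 0.0100i → escape time 7
(row=3, col=1): c = -0.0950 + 0.0100i → escape time 7
(row=3, col=2): c = 0.2900 + 0.0100i → escape time 7
(row=4, col=0): c = -0.4800 + -0.2800i → escape time 7
(row=4, col=1): c = -0.0950 + -0.2800i → escape time 7
(row=4, col=2): c = 0.2900 + -0.2800i → escape time 7
(row=5, col=0): c = -0.4800 + -0.5700i → escape time 7
(row=5, col=1): c = -0.0950 + -0.5700i → escape time 7
(row=5, col=2): c = 0.2900 + -0.5700i → escape time 7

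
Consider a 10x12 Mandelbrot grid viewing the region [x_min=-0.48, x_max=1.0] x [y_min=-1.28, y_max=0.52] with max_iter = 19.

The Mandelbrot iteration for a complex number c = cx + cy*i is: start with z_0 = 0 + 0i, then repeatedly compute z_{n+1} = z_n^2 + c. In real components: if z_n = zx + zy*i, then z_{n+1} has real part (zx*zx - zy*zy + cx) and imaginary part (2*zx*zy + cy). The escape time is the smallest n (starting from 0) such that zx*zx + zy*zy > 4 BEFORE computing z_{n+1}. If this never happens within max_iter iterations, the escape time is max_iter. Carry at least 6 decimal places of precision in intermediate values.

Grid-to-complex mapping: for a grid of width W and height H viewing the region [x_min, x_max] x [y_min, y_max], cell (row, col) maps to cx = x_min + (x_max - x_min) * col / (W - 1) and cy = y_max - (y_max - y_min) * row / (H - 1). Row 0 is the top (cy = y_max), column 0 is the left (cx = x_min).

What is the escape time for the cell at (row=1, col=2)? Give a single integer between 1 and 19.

Answer: 19

Derivation:
z_0 = 0 + 0i, c = -0.1511 + 0.3564i
Iter 1: z = -0.1511 + 0.3564i, |z|^2 = 0.1498
Iter 2: z = -0.2553 + 0.2487i, |z|^2 = 0.1270
Iter 3: z = -0.1478 + 0.2294i, |z|^2 = 0.0745
Iter 4: z = -0.1819 + 0.2886i, |z|^2 = 0.1164
Iter 5: z = -0.2013 + 0.2514i, |z|^2 = 0.1037
Iter 6: z = -0.1738 + 0.2552i, |z|^2 = 0.0953
Iter 7: z = -0.1860 + 0.2677i, |z|^2 = 0.1063
Iter 8: z = -0.1882 + 0.2568i, |z|^2 = 0.1013
Iter 9: z = -0.1816 + 0.2597i, |z|^2 = 0.1005
Iter 10: z = -0.1856 + 0.2620i, |z|^2 = 0.1031
Iter 11: z = -0.1853 + 0.2591i, |z|^2 = 0.1015
Iter 12: z = -0.1839 + 0.2603i, |z|^2 = 0.1016
Iter 13: z = -0.1851 + 0.2606i, |z|^2 = 0.1022
Iter 14: z = -0.1848 + 0.2599i, |z|^2 = 0.1017
Iter 15: z = -0.1845 + 0.2603i, |z|^2 = 0.1018
Iter 16: z = -0.1848 + 0.2603i, |z|^2 = 0.1019
Iter 17: z = -0.1847 + 0.2601i, |z|^2 = 0.1018
Iter 18: z = -0.1847 + 0.2603i, |z|^2 = 0.1018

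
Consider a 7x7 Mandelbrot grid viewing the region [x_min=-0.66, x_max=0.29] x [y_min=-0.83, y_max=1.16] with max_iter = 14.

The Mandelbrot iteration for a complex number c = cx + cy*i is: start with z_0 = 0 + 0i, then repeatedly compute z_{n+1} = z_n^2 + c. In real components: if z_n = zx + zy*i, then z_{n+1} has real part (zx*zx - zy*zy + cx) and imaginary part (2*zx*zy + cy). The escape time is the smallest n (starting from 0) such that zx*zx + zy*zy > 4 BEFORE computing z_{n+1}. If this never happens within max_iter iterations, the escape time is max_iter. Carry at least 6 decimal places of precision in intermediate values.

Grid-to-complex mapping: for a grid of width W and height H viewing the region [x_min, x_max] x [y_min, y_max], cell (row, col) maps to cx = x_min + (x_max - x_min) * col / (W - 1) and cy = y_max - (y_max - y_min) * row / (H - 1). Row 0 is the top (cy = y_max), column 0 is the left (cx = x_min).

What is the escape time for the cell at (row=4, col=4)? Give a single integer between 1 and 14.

z_0 = 0 + 0i, c = -0.0267 + -0.1667i
Iter 1: z = -0.0267 + -0.1667i, |z|^2 = 0.0285
Iter 2: z = -0.0537 + -0.1578i, |z|^2 = 0.0278
Iter 3: z = -0.0487 + -0.1497i, |z|^2 = 0.0248
Iter 4: z = -0.0467 + -0.1521i, |z|^2 = 0.0253
Iter 5: z = -0.0476 + -0.1525i, |z|^2 = 0.0255
Iter 6: z = -0.0476 + -0.1521i, |z|^2 = 0.0254
Iter 7: z = -0.0475 + -0.1522i, |z|^2 = 0.0254
Iter 8: z = -0.0476 + -0.1522i, |z|^2 = 0.0254
Iter 9: z = -0.0476 + -0.1522i, |z|^2 = 0.0254
Iter 10: z = -0.0476 + -0.1522i, |z|^2 = 0.0254
Iter 11: z = -0.0476 + -0.1522i, |z|^2 = 0.0254
Iter 12: z = -0.0476 + -0.1522i, |z|^2 = 0.0254
Iter 13: z = -0.0476 + -0.1522i, |z|^2 = 0.0254

Answer: 14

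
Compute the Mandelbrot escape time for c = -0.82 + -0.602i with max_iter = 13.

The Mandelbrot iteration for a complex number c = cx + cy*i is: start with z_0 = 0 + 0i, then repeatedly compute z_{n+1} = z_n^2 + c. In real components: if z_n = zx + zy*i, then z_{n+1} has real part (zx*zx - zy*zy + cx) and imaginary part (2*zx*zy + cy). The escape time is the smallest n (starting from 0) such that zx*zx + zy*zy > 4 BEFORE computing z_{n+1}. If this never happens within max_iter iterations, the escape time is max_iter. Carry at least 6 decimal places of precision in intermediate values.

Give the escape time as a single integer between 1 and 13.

Answer: 5

Derivation:
z_0 = 0 + 0i, c = -0.8200 + -0.6020i
Iter 1: z = -0.8200 + -0.6020i, |z|^2 = 1.0348
Iter 2: z = -0.5100 + 0.3853i, |z|^2 = 0.4085
Iter 3: z = -0.7083 + -0.9950i, |z|^2 = 1.4917
Iter 4: z = -1.3083 + 0.8076i, |z|^2 = 2.3637
Iter 5: z = 0.2394 + -2.7150i, |z|^2 = 7.4287
Escaped at iteration 5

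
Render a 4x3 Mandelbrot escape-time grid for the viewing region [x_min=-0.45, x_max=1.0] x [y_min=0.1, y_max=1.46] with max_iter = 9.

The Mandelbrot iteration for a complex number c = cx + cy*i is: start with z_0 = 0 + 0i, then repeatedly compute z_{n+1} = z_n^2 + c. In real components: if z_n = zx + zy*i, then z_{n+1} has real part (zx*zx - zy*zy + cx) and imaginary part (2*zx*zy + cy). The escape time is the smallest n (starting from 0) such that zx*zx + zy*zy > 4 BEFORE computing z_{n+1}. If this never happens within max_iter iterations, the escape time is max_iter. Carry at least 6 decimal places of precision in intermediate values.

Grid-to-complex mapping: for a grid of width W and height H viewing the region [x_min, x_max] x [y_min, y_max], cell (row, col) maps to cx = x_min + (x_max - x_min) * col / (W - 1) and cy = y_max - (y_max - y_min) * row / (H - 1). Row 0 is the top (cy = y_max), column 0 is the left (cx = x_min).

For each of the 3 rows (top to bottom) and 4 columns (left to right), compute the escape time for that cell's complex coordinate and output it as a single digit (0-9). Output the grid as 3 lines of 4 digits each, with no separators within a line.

Answer: 2222
6932
9952

Derivation:
(row=0, col=0): c = -0.4500 + 1.4600i → escape time 2
(row=0, col=1): c = 0.0333 + 1.4600i → escape time 2
(row=0, col=2): c = 0.5167 + 1.4600i → escape time 2
(row=0, col=3): c = 1.0000 + 1.4600i → escape time 2
(row=1, col=0): c = -0.4500 + 0.7800i → escape time 6
(row=1, col=1): c = 0.0333 + 0.7800i → escape time 9
(row=1, col=2): c = 0.5167 + 0.7800i → escape time 3
(row=1, col=3): c = 1.0000 + 0.7800i → escape time 2
(row=2, col=0): c = -0.4500 + 0.1000i → escape time 9
(row=2, col=1): c = 0.0333 + 0.1000i → escape time 9
(row=2, col=2): c = 0.5167 + 0.1000i → escape time 5
(row=2, col=3): c = 1.0000 + 0.1000i → escape time 2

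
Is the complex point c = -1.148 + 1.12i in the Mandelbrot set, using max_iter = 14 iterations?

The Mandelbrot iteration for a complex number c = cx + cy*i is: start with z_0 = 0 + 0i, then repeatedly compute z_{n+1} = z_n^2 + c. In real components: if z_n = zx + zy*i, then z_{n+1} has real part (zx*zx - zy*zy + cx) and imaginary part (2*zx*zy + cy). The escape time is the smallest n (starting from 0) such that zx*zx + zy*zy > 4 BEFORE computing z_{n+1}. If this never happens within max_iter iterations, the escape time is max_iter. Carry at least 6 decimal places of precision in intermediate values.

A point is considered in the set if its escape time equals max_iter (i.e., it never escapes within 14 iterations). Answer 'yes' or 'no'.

z_0 = 0 + 0i, c = -1.1480 + 1.1200i
Iter 1: z = -1.1480 + 1.1200i, |z|^2 = 2.5723
Iter 2: z = -1.0845 + -1.4515i, |z|^2 = 3.2830
Iter 3: z = -2.0788 + 4.2683i, |z|^2 = 22.5400
Escaped at iteration 3

Answer: no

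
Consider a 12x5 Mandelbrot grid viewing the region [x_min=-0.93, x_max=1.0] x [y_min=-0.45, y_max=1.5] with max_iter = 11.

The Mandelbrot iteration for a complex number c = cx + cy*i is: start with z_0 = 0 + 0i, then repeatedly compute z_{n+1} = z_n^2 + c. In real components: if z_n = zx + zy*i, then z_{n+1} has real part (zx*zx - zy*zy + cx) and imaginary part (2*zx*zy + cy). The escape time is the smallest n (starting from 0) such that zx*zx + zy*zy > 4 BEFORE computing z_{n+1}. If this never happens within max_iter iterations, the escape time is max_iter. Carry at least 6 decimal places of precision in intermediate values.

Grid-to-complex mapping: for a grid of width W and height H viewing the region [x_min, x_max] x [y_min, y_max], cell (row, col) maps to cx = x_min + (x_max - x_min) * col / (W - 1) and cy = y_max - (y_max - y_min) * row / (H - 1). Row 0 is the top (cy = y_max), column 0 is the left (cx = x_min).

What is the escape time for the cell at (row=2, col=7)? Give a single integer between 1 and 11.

Answer: 11

Derivation:
z_0 = 0 + 0i, c = 0.2982 + 0.5250i
Iter 1: z = 0.2982 + 0.5250i, |z|^2 = 0.3645
Iter 2: z = 0.1115 + 0.8381i, |z|^2 = 0.7148
Iter 3: z = -0.3918 + 0.7118i, |z|^2 = 0.6602
Iter 4: z = -0.0550 + -0.0328i, |z|^2 = 0.0041
Iter 5: z = 0.3001 + 0.5286i, |z|^2 = 0.3695
Iter 6: z = 0.1088 + 0.8423i, |z|^2 = 0.7213
Iter 7: z = -0.3995 + 0.7083i, |z|^2 = 0.6613
Iter 8: z = -0.0440 + -0.0409i, |z|^2 = 0.0036
Iter 9: z = 0.2984 + 0.5286i, |z|^2 = 0.3685
Iter 10: z = 0.1078 + 0.8405i, |z|^2 = 0.7181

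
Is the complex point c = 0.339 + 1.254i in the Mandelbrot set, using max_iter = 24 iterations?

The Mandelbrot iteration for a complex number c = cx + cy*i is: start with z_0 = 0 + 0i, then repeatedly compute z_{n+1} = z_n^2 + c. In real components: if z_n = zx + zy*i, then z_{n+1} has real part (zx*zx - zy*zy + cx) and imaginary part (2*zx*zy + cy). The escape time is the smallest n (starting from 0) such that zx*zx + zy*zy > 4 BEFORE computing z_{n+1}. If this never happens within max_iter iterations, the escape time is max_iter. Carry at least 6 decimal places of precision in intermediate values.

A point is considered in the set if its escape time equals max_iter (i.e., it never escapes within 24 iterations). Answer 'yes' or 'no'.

Answer: no

Derivation:
z_0 = 0 + 0i, c = 0.3390 + 1.2540i
Iter 1: z = 0.3390 + 1.2540i, |z|^2 = 1.6874
Iter 2: z = -1.1186 + 2.1042i, |z|^2 = 5.6790
Escaped at iteration 2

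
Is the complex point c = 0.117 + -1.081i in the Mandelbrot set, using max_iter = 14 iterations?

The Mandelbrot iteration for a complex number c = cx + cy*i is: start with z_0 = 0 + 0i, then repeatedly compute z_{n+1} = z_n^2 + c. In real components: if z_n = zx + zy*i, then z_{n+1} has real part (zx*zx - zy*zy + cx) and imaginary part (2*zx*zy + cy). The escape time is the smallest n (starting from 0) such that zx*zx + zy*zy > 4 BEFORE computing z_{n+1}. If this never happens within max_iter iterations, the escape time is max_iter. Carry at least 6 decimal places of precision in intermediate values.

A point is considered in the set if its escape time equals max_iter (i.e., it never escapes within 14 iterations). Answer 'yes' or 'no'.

z_0 = 0 + 0i, c = 0.1170 + -1.0810i
Iter 1: z = 0.1170 + -1.0810i, |z|^2 = 1.1823
Iter 2: z = -1.0379 + -1.3340i, |z|^2 = 2.8566
Iter 3: z = -0.5853 + 1.6879i, |z|^2 = 3.1917
Iter 4: z = -2.3896 + -3.0568i, |z|^2 = 15.0542
Escaped at iteration 4

Answer: no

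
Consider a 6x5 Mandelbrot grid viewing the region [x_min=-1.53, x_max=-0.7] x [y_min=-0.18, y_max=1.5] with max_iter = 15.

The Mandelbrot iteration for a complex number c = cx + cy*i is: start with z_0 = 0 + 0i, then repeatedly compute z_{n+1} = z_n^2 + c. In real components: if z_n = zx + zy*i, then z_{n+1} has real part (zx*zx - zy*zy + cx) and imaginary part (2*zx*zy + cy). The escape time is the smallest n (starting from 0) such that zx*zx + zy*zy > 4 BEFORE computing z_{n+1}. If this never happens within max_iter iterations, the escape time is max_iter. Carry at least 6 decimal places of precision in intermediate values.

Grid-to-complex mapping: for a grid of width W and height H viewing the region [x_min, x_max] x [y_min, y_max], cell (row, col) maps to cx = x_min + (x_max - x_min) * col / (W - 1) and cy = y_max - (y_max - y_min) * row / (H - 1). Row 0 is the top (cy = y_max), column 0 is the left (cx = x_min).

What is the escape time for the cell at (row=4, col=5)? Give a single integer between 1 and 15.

Answer: 15

Derivation:
z_0 = 0 + 0i, c = -0.7000 + -0.1800i
Iter 1: z = -0.7000 + -0.1800i, |z|^2 = 0.5224
Iter 2: z = -0.2424 + 0.0720i, |z|^2 = 0.0639
Iter 3: z = -0.6464 + -0.2149i, |z|^2 = 0.4641
Iter 4: z = -0.3283 + 0.0978i, |z|^2 = 0.1174
Iter 5: z = -0.6018 + -0.2442i, |z|^2 = 0.4218
Iter 6: z = -0.3975 + 0.1140i, |z|^2 = 0.1710
Iter 7: z = -0.5550 + -0.2706i, |z|^2 = 0.3812
Iter 8: z = -0.4652 + 0.1204i, |z|^2 = 0.2309
Iter 9: z = -0.4980 + -0.2920i, |z|^2 = 0.3333
Iter 10: z = -0.5372 + 0.1108i, |z|^2 = 0.3009
Iter 11: z = -0.4237 + -0.2991i, |z|^2 = 0.2690
Iter 12: z = -0.6099 + 0.0734i, |z|^2 = 0.3774
Iter 13: z = -0.3334 + -0.2696i, |z|^2 = 0.1838
Iter 14: z = -0.6616 + -0.0003i, |z|^2 = 0.4376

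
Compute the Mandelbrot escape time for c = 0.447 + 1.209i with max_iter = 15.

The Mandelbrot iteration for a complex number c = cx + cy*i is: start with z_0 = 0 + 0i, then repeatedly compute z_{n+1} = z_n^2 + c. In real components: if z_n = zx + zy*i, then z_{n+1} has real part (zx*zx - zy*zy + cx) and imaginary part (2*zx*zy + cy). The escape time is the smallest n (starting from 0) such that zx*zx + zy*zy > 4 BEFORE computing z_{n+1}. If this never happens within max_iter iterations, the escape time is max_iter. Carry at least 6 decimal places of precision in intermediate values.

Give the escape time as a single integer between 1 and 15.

Answer: 2

Derivation:
z_0 = 0 + 0i, c = 0.4470 + 1.2090i
Iter 1: z = 0.4470 + 1.2090i, |z|^2 = 1.6615
Iter 2: z = -0.8149 + 2.2898i, |z|^2 = 5.9074
Escaped at iteration 2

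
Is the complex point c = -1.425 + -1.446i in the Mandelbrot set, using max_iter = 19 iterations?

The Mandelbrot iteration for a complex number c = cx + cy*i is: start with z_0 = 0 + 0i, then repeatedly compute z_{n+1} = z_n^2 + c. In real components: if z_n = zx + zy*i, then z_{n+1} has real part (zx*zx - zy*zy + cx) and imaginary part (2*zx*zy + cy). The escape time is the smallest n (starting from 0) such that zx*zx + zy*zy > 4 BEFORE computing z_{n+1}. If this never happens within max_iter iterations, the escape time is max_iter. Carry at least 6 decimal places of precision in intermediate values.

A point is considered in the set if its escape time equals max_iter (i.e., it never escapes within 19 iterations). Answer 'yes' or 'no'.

Answer: no

Derivation:
z_0 = 0 + 0i, c = -1.4250 + -1.4460i
Iter 1: z = -1.4250 + -1.4460i, |z|^2 = 4.1215
Escaped at iteration 1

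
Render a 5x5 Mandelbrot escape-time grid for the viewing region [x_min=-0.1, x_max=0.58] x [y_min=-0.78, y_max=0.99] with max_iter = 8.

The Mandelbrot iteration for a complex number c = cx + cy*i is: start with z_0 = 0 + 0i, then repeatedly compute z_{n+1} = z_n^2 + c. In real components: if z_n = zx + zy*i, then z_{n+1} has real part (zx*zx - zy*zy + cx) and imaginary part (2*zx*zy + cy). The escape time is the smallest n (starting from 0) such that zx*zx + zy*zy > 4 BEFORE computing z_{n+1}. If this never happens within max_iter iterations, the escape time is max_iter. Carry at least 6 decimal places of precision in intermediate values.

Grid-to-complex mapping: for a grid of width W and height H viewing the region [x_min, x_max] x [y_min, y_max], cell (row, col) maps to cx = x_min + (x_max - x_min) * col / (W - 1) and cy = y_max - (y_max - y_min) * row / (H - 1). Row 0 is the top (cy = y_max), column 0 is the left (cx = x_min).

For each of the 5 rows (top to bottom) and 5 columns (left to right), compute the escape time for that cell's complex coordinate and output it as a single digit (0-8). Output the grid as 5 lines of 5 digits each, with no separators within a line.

(row=0, col=0): c = -0.1000 + 0.9900i → escape time 8
(row=0, col=1): c = 0.0700 + 0.9900i → escape time 4
(row=0, col=2): c = 0.2400 + 0.9900i → escape time 4
(row=0, col=3): c = 0.4100 + 0.9900i → escape time 3
(row=0, col=4): c = 0.5800 + 0.9900i → escape time 2
(row=1, col=0): c = -0.1000 + 0.5475i → escape time 8
(row=1, col=1): c = 0.0700 + 0.5475i → escape time 8
(row=1, col=2): c = 0.2400 + 0.5475i → escape time 8
(row=1, col=3): c = 0.4100 + 0.5475i → escape time 7
(row=1, col=4): c = 0.5800 + 0.5475i → escape time 3
(row=2, col=0): c = -0.1000 + 0.1050i → escape time 8
(row=2, col=1): c = 0.0700 + 0.1050i → escape time 8
(row=2, col=2): c = 0.2400 + 0.1050i → escape time 8
(row=2, col=3): c = 0.4100 + 0.1050i → escape time 8
(row=2, col=4): c = 0.5800 + 0.1050i → escape time 4
(row=3, col=0): c = -0.1000 + -0.3375i → escape time 8
(row=3, col=1): c = 0.0700 + -0.3375i → escape time 8
(row=3, col=2): c = 0.2400 + -0.3375i → escape time 8
(row=3, col=3): c = 0.4100 + -0.3375i → escape time 8
(row=3, col=4): c = 0.5800 + -0.3375i → escape time 4
(row=4, col=0): c = -0.1000 + -0.7800i → escape time 8
(row=4, col=1): c = 0.0700 + -0.7800i → escape time 7
(row=4, col=2): c = 0.2400 + -0.7800i → escape time 5
(row=4, col=3): c = 0.4100 + -0.7800i → escape time 4
(row=4, col=4): c = 0.5800 + -0.7800i → escape time 3

Answer: 84432
88873
88884
88884
87543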